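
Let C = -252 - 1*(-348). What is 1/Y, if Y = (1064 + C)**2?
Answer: 1/1345600 ≈ 7.4316e-7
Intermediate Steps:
C = 96 (C = -252 + 348 = 96)
Y = 1345600 (Y = (1064 + 96)**2 = 1160**2 = 1345600)
1/Y = 1/1345600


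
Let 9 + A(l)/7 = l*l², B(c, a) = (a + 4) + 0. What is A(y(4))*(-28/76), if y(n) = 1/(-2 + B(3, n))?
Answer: 95207/4104 ≈ 23.199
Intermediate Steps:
B(c, a) = 4 + a (B(c, a) = (4 + a) + 0 = 4 + a)
y(n) = 1/(2 + n) (y(n) = 1/(-2 + (4 + n)) = 1/(2 + n))
A(l) = -63 + 7*l³ (A(l) = -63 + 7*(l*l²) = -63 + 7*l³)
A(y(4))*(-28/76) = (-63 + 7*(1/(2 + 4))³)*(-28/76) = (-63 + 7*(1/6)³)*(-28*1/76) = (-63 + 7*(⅙)³)*(-7/19) = (-63 + 7*(1/216))*(-7/19) = (-63 + 7/216)*(-7/19) = -13601/216*(-7/19) = 95207/4104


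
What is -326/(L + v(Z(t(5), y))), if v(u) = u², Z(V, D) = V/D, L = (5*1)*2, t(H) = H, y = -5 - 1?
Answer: -11736/385 ≈ -30.483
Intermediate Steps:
y = -6
L = 10 (L = 5*2 = 10)
-326/(L + v(Z(t(5), y))) = -326/(10 + (5/(-6))²) = -326/(10 + (5*(-⅙))²) = -326/(10 + (-⅚)²) = -326/(10 + 25/36) = -326/(385/36) = (36/385)*(-326) = -11736/385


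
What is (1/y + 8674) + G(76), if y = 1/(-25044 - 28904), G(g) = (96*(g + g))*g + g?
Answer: 1063794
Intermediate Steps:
G(g) = g + 192*g² (G(g) = (96*(2*g))*g + g = (192*g)*g + g = 192*g² + g = g + 192*g²)
y = -1/53948 (y = 1/(-53948) = -1/53948 ≈ -1.8536e-5)
(1/y + 8674) + G(76) = (1/(-1/53948) + 8674) + 76*(1 + 192*76) = (-53948 + 8674) + 76*(1 + 14592) = -45274 + 76*14593 = -45274 + 1109068 = 1063794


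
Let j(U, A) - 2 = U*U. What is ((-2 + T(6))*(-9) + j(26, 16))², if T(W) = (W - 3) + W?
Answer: 378225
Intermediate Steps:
j(U, A) = 2 + U² (j(U, A) = 2 + U*U = 2 + U²)
T(W) = -3 + 2*W (T(W) = (-3 + W) + W = -3 + 2*W)
((-2 + T(6))*(-9) + j(26, 16))² = ((-2 + (-3 + 2*6))*(-9) + (2 + 26²))² = ((-2 + (-3 + 12))*(-9) + (2 + 676))² = ((-2 + 9)*(-9) + 678)² = (7*(-9) + 678)² = (-63 + 678)² = 615² = 378225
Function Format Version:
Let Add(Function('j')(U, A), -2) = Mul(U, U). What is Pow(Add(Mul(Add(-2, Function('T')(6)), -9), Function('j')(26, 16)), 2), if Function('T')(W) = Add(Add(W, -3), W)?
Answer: 378225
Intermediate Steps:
Function('j')(U, A) = Add(2, Pow(U, 2)) (Function('j')(U, A) = Add(2, Mul(U, U)) = Add(2, Pow(U, 2)))
Function('T')(W) = Add(-3, Mul(2, W)) (Function('T')(W) = Add(Add(-3, W), W) = Add(-3, Mul(2, W)))
Pow(Add(Mul(Add(-2, Function('T')(6)), -9), Function('j')(26, 16)), 2) = Pow(Add(Mul(Add(-2, Add(-3, Mul(2, 6))), -9), Add(2, Pow(26, 2))), 2) = Pow(Add(Mul(Add(-2, Add(-3, 12)), -9), Add(2, 676)), 2) = Pow(Add(Mul(Add(-2, 9), -9), 678), 2) = Pow(Add(Mul(7, -9), 678), 2) = Pow(Add(-63, 678), 2) = Pow(615, 2) = 378225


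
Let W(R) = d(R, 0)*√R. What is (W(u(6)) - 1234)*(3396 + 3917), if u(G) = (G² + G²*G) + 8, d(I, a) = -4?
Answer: -9024242 - 58504*√65 ≈ -9.4959e+6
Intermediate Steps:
u(G) = 8 + G² + G³ (u(G) = (G² + G³) + 8 = 8 + G² + G³)
W(R) = -4*√R
(W(u(6)) - 1234)*(3396 + 3917) = (-4*√(8 + 6² + 6³) - 1234)*(3396 + 3917) = (-4*√(8 + 36 + 216) - 1234)*7313 = (-8*√65 - 1234)*7313 = (-1234 - 8*√65)*7313 = -9024242 - 58504*√65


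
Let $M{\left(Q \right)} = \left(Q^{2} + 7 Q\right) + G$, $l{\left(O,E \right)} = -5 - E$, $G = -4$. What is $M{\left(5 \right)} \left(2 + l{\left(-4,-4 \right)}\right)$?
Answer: $56$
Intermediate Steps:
$M{\left(Q \right)} = -4 + Q^{2} + 7 Q$ ($M{\left(Q \right)} = \left(Q^{2} + 7 Q\right) - 4 = -4 + Q^{2} + 7 Q$)
$M{\left(5 \right)} \left(2 + l{\left(-4,-4 \right)}\right) = \left(-4 + 5^{2} + 7 \cdot 5\right) \left(2 - 1\right) = \left(-4 + 25 + 35\right) \left(2 + \left(-5 + 4\right)\right) = 56 \left(2 - 1\right) = 56 \cdot 1 = 56$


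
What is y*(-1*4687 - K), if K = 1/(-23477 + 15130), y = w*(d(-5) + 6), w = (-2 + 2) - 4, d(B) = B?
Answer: 156489552/8347 ≈ 18748.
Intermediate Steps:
w = -4 (w = 0 - 4 = -4)
y = -4 (y = -4*(-5 + 6) = -4*1 = -4)
K = -1/8347 (K = 1/(-8347) = -1/8347 ≈ -0.00011980)
y*(-1*4687 - K) = -4*(-1*4687 - 1*(-1/8347)) = -4*(-4687 + 1/8347) = -4*(-39122388/8347) = 156489552/8347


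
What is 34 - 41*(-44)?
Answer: 1838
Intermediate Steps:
34 - 41*(-44) = 34 + 1804 = 1838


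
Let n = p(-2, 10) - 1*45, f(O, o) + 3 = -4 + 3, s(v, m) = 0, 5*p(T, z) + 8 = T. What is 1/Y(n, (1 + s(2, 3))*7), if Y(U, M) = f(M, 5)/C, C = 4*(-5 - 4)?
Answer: 9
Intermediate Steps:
p(T, z) = -8/5 + T/5
f(O, o) = -4 (f(O, o) = -3 + (-4 + 3) = -3 - 1 = -4)
n = -47 (n = (-8/5 + (⅕)*(-2)) - 1*45 = (-8/5 - ⅖) - 45 = -2 - 45 = -47)
C = -36 (C = 4*(-9) = -36)
Y(U, M) = ⅑ (Y(U, M) = -4/(-36) = -4*(-1/36) = ⅑)
1/Y(n, (1 + s(2, 3))*7) = 1/(⅑) = 9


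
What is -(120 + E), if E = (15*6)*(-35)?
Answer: 3030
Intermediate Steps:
E = -3150 (E = 90*(-35) = -3150)
-(120 + E) = -(120 - 3150) = -1*(-3030) = 3030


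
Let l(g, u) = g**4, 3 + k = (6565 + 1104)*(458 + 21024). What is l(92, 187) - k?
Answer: -93106159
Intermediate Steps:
k = 164745455 (k = -3 + (6565 + 1104)*(458 + 21024) = -3 + 7669*21482 = -3 + 164745458 = 164745455)
l(92, 187) - k = 92**4 - 1*164745455 = 71639296 - 164745455 = -93106159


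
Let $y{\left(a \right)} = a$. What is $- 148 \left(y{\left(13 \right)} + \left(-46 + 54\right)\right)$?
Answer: $-3108$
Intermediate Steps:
$- 148 \left(y{\left(13 \right)} + \left(-46 + 54\right)\right) = - 148 \left(13 + \left(-46 + 54\right)\right) = - 148 \left(13 + 8\right) = \left(-148\right) 21 = -3108$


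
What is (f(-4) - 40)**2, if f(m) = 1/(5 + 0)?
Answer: 39601/25 ≈ 1584.0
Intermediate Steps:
f(m) = 1/5
(f(-4) - 40)**2 = (1/5 - 40)**2 = (-199/5)**2 = 39601/25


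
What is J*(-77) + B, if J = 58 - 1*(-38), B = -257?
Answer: -7649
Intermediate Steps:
J = 96 (J = 58 + 38 = 96)
J*(-77) + B = 96*(-77) - 257 = -7392 - 257 = -7649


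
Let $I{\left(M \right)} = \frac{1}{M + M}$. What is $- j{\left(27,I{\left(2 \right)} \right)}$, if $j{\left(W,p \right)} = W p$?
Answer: $- \frac{27}{4} \approx -6.75$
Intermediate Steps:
$I{\left(M \right)} = \frac{1}{2 M}$
$- j{\left(27,I{\left(2 \right)} \right)} = - 27 \frac{1}{2 \cdot 2} = - 27 \cdot \frac{1}{2} \cdot \frac{1}{2} = - \frac{27}{4}$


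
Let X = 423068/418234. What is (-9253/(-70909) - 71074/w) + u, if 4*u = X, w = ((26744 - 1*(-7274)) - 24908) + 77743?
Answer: -65900761787987/151515337992954 ≈ -0.43494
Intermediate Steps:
w = 86853 (w = ((26744 + 7274) - 24908) + 77743 = (34018 - 24908) + 77743 = 9110 + 77743 = 86853)
X = 211534/209117 (X = 423068*(1/418234) = 211534/209117 ≈ 1.0116)
u = 105767/418234 (u = (¼)*(211534/209117) = 105767/418234 ≈ 0.25289)
(-9253/(-70909) - 71074/w) + u = (-9253/(-70909) - 71074/86853) + 105767/418234 = (-9253*(-1/70909) - 71074*1/86853) + 105767/418234 = (9253/70909 - 71074/86853) + 105767/418234 = -4236135457/6158659377 + 105767/418234 = -65900761787987/151515337992954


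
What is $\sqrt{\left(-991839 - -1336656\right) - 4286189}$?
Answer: $2 i \sqrt{985343} \approx 1985.3 i$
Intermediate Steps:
$\sqrt{\left(-991839 - -1336656\right) - 4286189} = \sqrt{\left(-991839 + 1336656\right) - 4286189} = \sqrt{344817 - 4286189} = \sqrt{-3941372} = 2 i \sqrt{985343}$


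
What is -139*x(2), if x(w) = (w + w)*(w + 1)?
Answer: -1668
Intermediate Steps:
x(w) = 2*w*(1 + w) (x(w) = (2*w)*(1 + w) = 2*w*(1 + w))
-139*x(2) = -278*2*(1 + 2) = -278*2*3 = -139*12 = -1668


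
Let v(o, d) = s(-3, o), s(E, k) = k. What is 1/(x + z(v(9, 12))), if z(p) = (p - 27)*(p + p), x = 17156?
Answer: 1/16832 ≈ 5.9411e-5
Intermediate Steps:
v(o, d) = o
z(p) = 2*p*(-27 + p) (z(p) = (-27 + p)*(2*p) = 2*p*(-27 + p))
1/(x + z(v(9, 12))) = 1/(17156 + 2*9*(-27 + 9)) = 1/(17156 + 2*9*(-18)) = 1/(17156 - 324) = 1/16832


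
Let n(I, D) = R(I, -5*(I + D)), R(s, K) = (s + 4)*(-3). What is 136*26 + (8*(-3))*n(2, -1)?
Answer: 3968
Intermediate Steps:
R(s, K) = -12 - 3*s (R(s, K) = (4 + s)*(-3) = -12 - 3*s)
n(I, D) = -12 - 3*I
136*26 + (8*(-3))*n(2, -1) = 136*26 + (8*(-3))*(-12 - 3*2) = 3536 - 24*(-12 - 6) = 3536 - 24*(-18) = 3536 + 432 = 3968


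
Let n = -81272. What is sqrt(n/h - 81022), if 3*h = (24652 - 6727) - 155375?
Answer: I*sqrt(15306748250458)/13745 ≈ 284.64*I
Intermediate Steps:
h = -137450/3 (h = ((24652 - 6727) - 155375)/3 = (17925 - 155375)/3 = (1/3)*(-137450) = -137450/3 ≈ -45817.)
sqrt(n/h - 81022) = sqrt(-81272/(-137450/3) - 81022) = sqrt(-81272*(-3/137450) - 81022) = sqrt(121908/68725 - 81022) = sqrt(-5568115042/68725) = I*sqrt(15306748250458)/13745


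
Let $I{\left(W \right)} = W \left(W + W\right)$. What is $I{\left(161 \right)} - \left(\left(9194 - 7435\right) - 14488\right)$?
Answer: $64571$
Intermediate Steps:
$I{\left(W \right)} = 2 W^{2}$ ($I{\left(W \right)} = W 2 W = 2 W^{2}$)
$I{\left(161 \right)} - \left(\left(9194 - 7435\right) - 14488\right) = 2 \cdot 161^{2} - \left(\left(9194 - 7435\right) - 14488\right) = 2 \cdot 25921 - \left(1759 - 14488\right) = 51842 - -12729 = 51842 + 12729 = 64571$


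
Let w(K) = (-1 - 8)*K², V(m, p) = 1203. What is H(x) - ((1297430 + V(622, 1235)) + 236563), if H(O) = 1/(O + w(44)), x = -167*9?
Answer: -29056654693/18927 ≈ -1.5352e+6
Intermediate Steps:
w(K) = -9*K²
x = -1503
H(O) = 1/(-17424 + O) (H(O) = 1/(O - 9*44²) = 1/(O - 9*1936) = 1/(O - 17424) = 1/(-17424 + O))
H(x) - ((1297430 + V(622, 1235)) + 236563) = 1/(-17424 - 1503) - ((1297430 + 1203) + 236563) = 1/(-18927) - (1298633 + 236563) = -1/18927 - 1*1535196 = -1/18927 - 1535196 = -29056654693/18927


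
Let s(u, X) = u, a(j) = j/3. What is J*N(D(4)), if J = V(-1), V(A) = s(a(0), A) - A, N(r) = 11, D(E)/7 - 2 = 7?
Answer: 11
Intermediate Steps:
a(j) = j/3 (a(j) = j*(1/3) = j/3)
D(E) = 63 (D(E) = 14 + 7*7 = 14 + 49 = 63)
V(A) = -A (V(A) = (1/3)*0 - A = 0 - A = -A)
J = 1 (J = -1*(-1) = 1)
J*N(D(4)) = 1*11 = 11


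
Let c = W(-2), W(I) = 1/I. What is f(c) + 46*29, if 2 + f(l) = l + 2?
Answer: 2667/2 ≈ 1333.5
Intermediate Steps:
c = -½ (c = 1/(-2) = -½ ≈ -0.50000)
f(l) = l (f(l) = -2 + (l + 2) = -2 + (2 + l) = l)
f(c) + 46*29 = -½ + 46*29 = -½ + 1334 = 2667/2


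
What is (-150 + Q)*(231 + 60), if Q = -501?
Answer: -189441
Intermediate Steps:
(-150 + Q)*(231 + 60) = (-150 - 501)*(231 + 60) = -651*291 = -189441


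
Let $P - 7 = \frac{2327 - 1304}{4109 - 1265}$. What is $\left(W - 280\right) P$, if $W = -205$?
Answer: $- \frac{3383845}{948} \approx -3569.5$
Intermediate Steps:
$P = \frac{6977}{948}$ ($P = 7 + \frac{2327 - 1304}{4109 - 1265} = 7 + \frac{1023}{2844} = 7 + 1023 \cdot \frac{1}{2844} = 7 + \frac{341}{948} = \frac{6977}{948} \approx 7.3597$)
$\left(W - 280\right) P = \left(-205 - 280\right) \frac{6977}{948} = \left(-485\right) \frac{6977}{948} = - \frac{3383845}{948}$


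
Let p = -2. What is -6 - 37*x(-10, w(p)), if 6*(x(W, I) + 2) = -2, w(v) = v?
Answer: 241/3 ≈ 80.333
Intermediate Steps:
x(W, I) = -7/3 (x(W, I) = -2 + (1/6)*(-2) = -2 - 1/3 = -7/3)
-6 - 37*x(-10, w(p)) = -6 - 37*(-7/3) = -6 + 259/3 = 241/3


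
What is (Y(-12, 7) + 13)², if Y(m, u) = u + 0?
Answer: 400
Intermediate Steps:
Y(m, u) = u
(Y(-12, 7) + 13)² = (7 + 13)² = 20² = 400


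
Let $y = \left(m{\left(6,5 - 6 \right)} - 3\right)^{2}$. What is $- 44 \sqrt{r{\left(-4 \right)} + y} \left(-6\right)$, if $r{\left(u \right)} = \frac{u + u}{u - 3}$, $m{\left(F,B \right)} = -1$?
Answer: $\frac{528 \sqrt{210}}{7} \approx 1093.1$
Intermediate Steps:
$r{\left(u \right)} = \frac{2 u}{-3 + u}$
$y = 16$ ($y = \left(-1 - 3\right)^{2} = \left(-4\right)^{2} = 16$)
$- 44 \sqrt{r{\left(-4 \right)} + y} \left(-6\right) = - 44 \sqrt{2 \left(-4\right) \frac{1}{-3 - 4} + 16} \left(-6\right) = - 44 \sqrt{2 \left(-4\right) \frac{1}{-7} + 16} \left(-6\right) = - 44 \sqrt{2 \left(-4\right) \left(- \frac{1}{7}\right) + 16} \left(-6\right) = - 44 \sqrt{\frac{8}{7} + 16} \left(-6\right) = - 44 \sqrt{\frac{120}{7}} \left(-6\right) = - 44 \frac{2 \sqrt{210}}{7} \left(-6\right) = - \frac{88 \sqrt{210}}{7} \left(-6\right) = \frac{528 \sqrt{210}}{7}$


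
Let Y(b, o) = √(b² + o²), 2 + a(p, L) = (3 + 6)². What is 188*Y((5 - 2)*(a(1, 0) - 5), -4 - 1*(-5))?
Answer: 188*√49285 ≈ 41736.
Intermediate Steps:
a(p, L) = 79 (a(p, L) = -2 + (3 + 6)² = -2 + 9² = -2 + 81 = 79)
188*Y((5 - 2)*(a(1, 0) - 5), -4 - 1*(-5)) = 188*√(((5 - 2)*(79 - 5))² + (-4 - 1*(-5))²) = 188*√((3*74)² + (-4 + 5)²) = 188*√(222² + 1²) = 188*√(49284 + 1) = 188*√49285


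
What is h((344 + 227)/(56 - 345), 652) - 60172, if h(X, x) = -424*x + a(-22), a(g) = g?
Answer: -336642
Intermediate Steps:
h(X, x) = -22 - 424*x (h(X, x) = -424*x - 22 = -22 - 424*x)
h((344 + 227)/(56 - 345), 652) - 60172 = (-22 - 424*652) - 60172 = (-22 - 276448) - 60172 = -276470 - 60172 = -336642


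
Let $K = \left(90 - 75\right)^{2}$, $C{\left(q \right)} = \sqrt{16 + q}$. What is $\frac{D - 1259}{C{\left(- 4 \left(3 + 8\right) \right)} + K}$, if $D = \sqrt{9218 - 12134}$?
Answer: $- \frac{283275}{50653} + \frac{108 \sqrt{7}}{50653} + \frac{12150 i}{50653} + \frac{2518 i \sqrt{7}}{50653} \approx -5.5868 + 0.37139 i$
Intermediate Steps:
$K = 225$ ($K = 15^{2} = 225$)
$D = 54 i$ ($D = \sqrt{-2916} = 54 i \approx 54.0 i$)
$\frac{D - 1259}{C{\left(- 4 \left(3 + 8\right) \right)} + K} = \frac{54 i - 1259}{\sqrt{16 - 4 \left(3 + 8\right)} + 225} = \frac{-1259 + 54 i}{\sqrt{16 - 44} + 225} = \frac{-1259 + 54 i}{\sqrt{-28} + 225} = \frac{-1259 + 54 i}{2 i \sqrt{7} + 225} = \frac{-1259 + 54 i}{225 + 2 i \sqrt{7}}$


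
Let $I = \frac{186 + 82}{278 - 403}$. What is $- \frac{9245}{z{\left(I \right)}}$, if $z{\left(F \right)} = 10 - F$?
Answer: $- \frac{1155625}{1518} \approx -761.28$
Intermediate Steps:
$I = - \frac{268}{125}$ ($I = \frac{268}{-125} = 268 \left(- \frac{1}{125}\right) = - \frac{268}{125} \approx -2.144$)
$- \frac{9245}{z{\left(I \right)}} = - \frac{9245}{10 - - \frac{268}{125}} = - \frac{9245}{10 + \frac{268}{125}} = - \frac{9245}{\frac{1518}{125}} = \left(-9245\right) \frac{125}{1518} = - \frac{1155625}{1518}$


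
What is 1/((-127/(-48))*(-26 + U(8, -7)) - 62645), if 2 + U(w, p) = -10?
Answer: -24/1505893 ≈ -1.5937e-5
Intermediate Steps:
U(w, p) = -12 (U(w, p) = -2 - 10 = -12)
1/((-127/(-48))*(-26 + U(8, -7)) - 62645) = 1/((-127/(-48))*(-26 - 12) - 62645) = 1/(-127*(-1/48)*(-38) - 62645) = 1/((127/48)*(-38) - 62645) = 1/(-2413/24 - 62645) = 1/(-1505893/24) = -24/1505893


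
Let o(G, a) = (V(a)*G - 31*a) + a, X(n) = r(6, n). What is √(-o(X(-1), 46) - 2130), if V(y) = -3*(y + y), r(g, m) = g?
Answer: √906 ≈ 30.100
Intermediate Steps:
V(y) = -6*y
X(n) = 6
o(G, a) = -30*a - 6*G*a (o(G, a) = ((-6*a)*G - 31*a) + a = (-6*G*a - 31*a) + a = (-31*a - 6*G*a) + a = -30*a - 6*G*a)
√(-o(X(-1), 46) - 2130) = √(-6*46*(-5 - 1*6) - 2130) = √(-6*46*(-5 - 6) - 2130) = √(-6*46*(-11) - 2130) = √(-1*(-3036) - 2130) = √(3036 - 2130) = √906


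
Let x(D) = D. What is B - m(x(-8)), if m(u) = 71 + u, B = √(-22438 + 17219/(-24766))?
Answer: -63 + 3*I*√1529208940098/24766 ≈ -63.0 + 149.8*I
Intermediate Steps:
B = 3*I*√1529208940098/24766 (B = √(-22438 + 17219*(-1/24766)) = √(-22438 - 17219/24766) = √(-555716727/24766) = 3*I*√1529208940098/24766 ≈ 149.8*I)
B - m(x(-8)) = 3*I*√1529208940098/24766 - (71 - 8) = 3*I*√1529208940098/24766 - 1*63 = 3*I*√1529208940098/24766 - 63 = -63 + 3*I*√1529208940098/24766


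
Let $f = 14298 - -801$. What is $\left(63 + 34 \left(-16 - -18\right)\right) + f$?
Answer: $15230$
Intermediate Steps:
$f = 15099$ ($f = 14298 + 801 = 15099$)
$\left(63 + 34 \left(-16 - -18\right)\right) + f = \left(63 + 34 \left(-16 - -18\right)\right) + 15099 = \left(63 + 34 \left(-16 + 18\right)\right) + 15099 = \left(63 + 34 \cdot 2\right) + 15099 = \left(63 + 68\right) + 15099 = 131 + 15099 = 15230$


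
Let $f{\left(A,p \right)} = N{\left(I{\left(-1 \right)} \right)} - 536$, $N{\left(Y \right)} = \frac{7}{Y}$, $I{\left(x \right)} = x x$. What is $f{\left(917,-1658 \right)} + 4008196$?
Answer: $4007667$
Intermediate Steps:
$I{\left(x \right)} = x^{2}$
$f{\left(A,p \right)} = -529$ ($f{\left(A,p \right)} = \frac{7}{\left(-1\right)^{2}} - 536 = \frac{7}{1} - 536 = 7 \cdot 1 - 536 = 7 - 536 = -529$)
$f{\left(917,-1658 \right)} + 4008196 = -529 + 4008196 = 4007667$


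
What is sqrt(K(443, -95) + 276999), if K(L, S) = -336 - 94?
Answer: sqrt(276569) ≈ 525.90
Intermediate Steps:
K(L, S) = -430
sqrt(K(443, -95) + 276999) = sqrt(-430 + 276999) = sqrt(276569)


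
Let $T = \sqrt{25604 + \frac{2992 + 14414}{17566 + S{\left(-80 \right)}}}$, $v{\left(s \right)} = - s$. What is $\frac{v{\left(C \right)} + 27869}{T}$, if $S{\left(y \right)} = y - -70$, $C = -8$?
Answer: $\frac{27877 \sqrt{219216519830}}{74920205} \approx 174.21$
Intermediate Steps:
$S{\left(y \right)} = 70 + y$ ($S{\left(y \right)} = y + 70 = 70 + y$)
$T = \frac{\sqrt{219216519830}}{2926}$ ($T = \sqrt{25604 + \frac{2992 + 14414}{17566 + \left(70 - 80\right)}} = \sqrt{25604 + \frac{17406}{17566 - 10}} = \sqrt{25604 + \frac{17406}{17556}} = \sqrt{25604 + 17406 \cdot \frac{1}{17556}} = \sqrt{25604 + \frac{2901}{2926}} = \sqrt{\frac{74920205}{2926}} = \frac{\sqrt{219216519830}}{2926} \approx 160.02$)
$\frac{v{\left(C \right)} + 27869}{T} = \frac{\left(-1\right) \left(-8\right) + 27869}{\frac{1}{2926} \sqrt{219216519830}} = \left(8 + 27869\right) \frac{\sqrt{219216519830}}{74920205} = 27877 \frac{\sqrt{219216519830}}{74920205} = \frac{27877 \sqrt{219216519830}}{74920205}$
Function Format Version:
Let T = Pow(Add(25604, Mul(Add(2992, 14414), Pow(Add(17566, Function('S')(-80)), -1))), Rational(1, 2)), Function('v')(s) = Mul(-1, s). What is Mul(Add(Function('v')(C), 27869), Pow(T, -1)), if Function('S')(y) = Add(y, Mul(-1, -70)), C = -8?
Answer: Mul(Rational(27877, 74920205), Pow(219216519830, Rational(1, 2))) ≈ 174.21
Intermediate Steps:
Function('S')(y) = Add(70, y) (Function('S')(y) = Add(y, 70) = Add(70, y))
T = Mul(Rational(1, 2926), Pow(219216519830, Rational(1, 2))) (T = Pow(Add(25604, Mul(Add(2992, 14414), Pow(Add(17566, Add(70, -80)), -1))), Rational(1, 2)) = Pow(Add(25604, Mul(17406, Pow(Add(17566, -10), -1))), Rational(1, 2)) = Pow(Add(25604, Mul(17406, Pow(17556, -1))), Rational(1, 2)) = Pow(Add(25604, Mul(17406, Rational(1, 17556))), Rational(1, 2)) = Pow(Add(25604, Rational(2901, 2926)), Rational(1, 2)) = Pow(Rational(74920205, 2926), Rational(1, 2)) = Mul(Rational(1, 2926), Pow(219216519830, Rational(1, 2))) ≈ 160.02)
Mul(Add(Function('v')(C), 27869), Pow(T, -1)) = Mul(Add(Mul(-1, -8), 27869), Pow(Mul(Rational(1, 2926), Pow(219216519830, Rational(1, 2))), -1)) = Mul(Add(8, 27869), Mul(Rational(1, 74920205), Pow(219216519830, Rational(1, 2)))) = Mul(27877, Mul(Rational(1, 74920205), Pow(219216519830, Rational(1, 2)))) = Mul(Rational(27877, 74920205), Pow(219216519830, Rational(1, 2)))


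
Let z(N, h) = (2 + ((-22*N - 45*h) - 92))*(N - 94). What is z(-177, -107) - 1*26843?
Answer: -2362592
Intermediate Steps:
z(N, h) = (-94 + N)*(-90 - 45*h - 22*N) (z(N, h) = (2 + ((-45*h - 22*N) - 92))*(-94 + N) = (2 + (-92 - 45*h - 22*N))*(-94 + N) = (-90 - 45*h - 22*N)*(-94 + N) = (-94 + N)*(-90 - 45*h - 22*N))
z(-177, -107) - 1*26843 = (8460 - 22*(-177)² + 1978*(-177) + 4230*(-107) - 45*(-177)*(-107)) - 1*26843 = (8460 - 22*31329 - 350106 - 452610 - 852255) - 26843 = (8460 - 689238 - 350106 - 452610 - 852255) - 26843 = -2335749 - 26843 = -2362592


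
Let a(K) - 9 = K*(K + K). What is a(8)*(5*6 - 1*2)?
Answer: 3836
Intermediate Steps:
a(K) = 9 + 2*K² (a(K) = 9 + K*(K + K) = 9 + K*(2*K) = 9 + 2*K²)
a(8)*(5*6 - 1*2) = (9 + 2*8²)*(5*6 - 1*2) = (9 + 2*64)*(30 - 2) = (9 + 128)*28 = 137*28 = 3836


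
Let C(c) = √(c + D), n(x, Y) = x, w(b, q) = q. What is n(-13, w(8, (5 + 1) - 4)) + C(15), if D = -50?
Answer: -13 + I*√35 ≈ -13.0 + 5.9161*I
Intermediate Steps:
C(c) = √(-50 + c) (C(c) = √(c - 50) = √(-50 + c))
n(-13, w(8, (5 + 1) - 4)) + C(15) = -13 + √(-50 + 15) = -13 + √(-35) = -13 + I*√35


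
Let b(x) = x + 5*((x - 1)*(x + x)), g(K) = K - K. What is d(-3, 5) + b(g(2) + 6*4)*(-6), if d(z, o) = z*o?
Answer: -33279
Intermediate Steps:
d(z, o) = o*z
g(K) = 0
b(x) = x + 10*x*(-1 + x) (b(x) = x + 5*((-1 + x)*(2*x)) = x + 5*(2*x*(-1 + x)) = x + 10*x*(-1 + x))
d(-3, 5) + b(g(2) + 6*4)*(-6) = 5*(-3) + ((0 + 6*4)*(-9 + 10*(0 + 6*4)))*(-6) = -15 + ((0 + 24)*(-9 + 10*(0 + 24)))*(-6) = -15 + (24*(-9 + 10*24))*(-6) = -15 + (24*(-9 + 240))*(-6) = -15 + (24*231)*(-6) = -15 + 5544*(-6) = -15 - 33264 = -33279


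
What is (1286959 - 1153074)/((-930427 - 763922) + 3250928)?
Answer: 133885/1556579 ≈ 0.086012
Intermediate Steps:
(1286959 - 1153074)/((-930427 - 763922) + 3250928) = 133885/(-1694349 + 3250928) = 133885/1556579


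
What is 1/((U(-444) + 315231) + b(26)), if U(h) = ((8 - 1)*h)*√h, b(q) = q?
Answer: 315257/103675866865 + 6216*I*√111/103675866865 ≈ 3.0408e-6 + 6.3168e-7*I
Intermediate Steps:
U(h) = 7*h^(3/2) (U(h) = (7*h)*√h = 7*h^(3/2))
1/((U(-444) + 315231) + b(26)) = 1/((7*(-444)^(3/2) + 315231) + 26) = 1/((7*(-888*I*√111) + 315231) + 26) = 1/((-6216*I*√111 + 315231) + 26) = 1/((315231 - 6216*I*√111) + 26) = 1/(315257 - 6216*I*√111)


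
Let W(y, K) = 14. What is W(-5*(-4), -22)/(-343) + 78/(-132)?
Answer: -681/1078 ≈ -0.63173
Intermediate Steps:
W(-5*(-4), -22)/(-343) + 78/(-132) = 14/(-343) + 78/(-132) = 14*(-1/343) + 78*(-1/132) = -2/49 - 13/22 = -681/1078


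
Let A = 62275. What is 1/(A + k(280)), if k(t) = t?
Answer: 1/62555 ≈ 1.5986e-5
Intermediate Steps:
1/(A + k(280)) = 1/(62275 + 280) = 1/62555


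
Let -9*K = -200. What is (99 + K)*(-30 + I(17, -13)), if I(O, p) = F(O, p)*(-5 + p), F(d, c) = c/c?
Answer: -17456/3 ≈ -5818.7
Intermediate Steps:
F(d, c) = 1
I(O, p) = -5 + p (I(O, p) = 1*(-5 + p) = -5 + p)
K = 200/9 (K = -⅑*(-200) = 200/9 ≈ 22.222)
(99 + K)*(-30 + I(17, -13)) = (99 + 200/9)*(-30 + (-5 - 13)) = 1091*(-30 - 18)/9 = (1091/9)*(-48) = -17456/3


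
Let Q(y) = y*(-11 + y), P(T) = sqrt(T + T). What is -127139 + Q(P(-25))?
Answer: -127189 - 55*I*sqrt(2) ≈ -1.2719e+5 - 77.782*I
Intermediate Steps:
P(T) = sqrt(2)*sqrt(T) (P(T) = sqrt(2*T) = sqrt(2)*sqrt(T))
-127139 + Q(P(-25)) = -127139 + (sqrt(2)*sqrt(-25))*(-11 + sqrt(2)*sqrt(-25)) = -127139 + (sqrt(2)*(5*I))*(-11 + sqrt(2)*(5*I)) = -127139 + (5*I*sqrt(2))*(-11 + 5*I*sqrt(2)) = -127139 + 5*I*sqrt(2)*(-11 + 5*I*sqrt(2))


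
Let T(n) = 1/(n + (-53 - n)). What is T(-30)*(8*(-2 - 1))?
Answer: 24/53 ≈ 0.45283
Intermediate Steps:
T(n) = -1/53 (T(n) = 1/(-53) = -1/53)
T(-30)*(8*(-2 - 1)) = -8*(-2 - 1)/53 = -8*(-3)/53 = -1/53*(-24) = 24/53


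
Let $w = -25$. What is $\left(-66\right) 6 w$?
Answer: $9900$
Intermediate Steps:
$\left(-66\right) 6 w = \left(-66\right) 6 \left(-25\right) = \left(-396\right) \left(-25\right) = 9900$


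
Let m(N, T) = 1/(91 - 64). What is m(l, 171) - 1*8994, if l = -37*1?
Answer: -242837/27 ≈ -8994.0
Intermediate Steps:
l = -37
m(N, T) = 1/27
m(l, 171) - 1*8994 = 1/27 - 1*8994 = 1/27 - 8994 = -242837/27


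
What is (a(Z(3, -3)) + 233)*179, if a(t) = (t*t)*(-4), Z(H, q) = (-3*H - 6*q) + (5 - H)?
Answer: -44929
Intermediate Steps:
Z(H, q) = 5 - 6*q - 4*H (Z(H, q) = (-6*q - 3*H) + (5 - H) = 5 - 6*q - 4*H)
a(t) = -4*t² (a(t) = t²*(-4) = -4*t²)
(a(Z(3, -3)) + 233)*179 = (-4*(5 - 6*(-3) - 4*3)² + 233)*179 = (-4*(5 + 18 - 12)² + 233)*179 = (-4*11² + 233)*179 = (-4*121 + 233)*179 = (-484 + 233)*179 = -251*179 = -44929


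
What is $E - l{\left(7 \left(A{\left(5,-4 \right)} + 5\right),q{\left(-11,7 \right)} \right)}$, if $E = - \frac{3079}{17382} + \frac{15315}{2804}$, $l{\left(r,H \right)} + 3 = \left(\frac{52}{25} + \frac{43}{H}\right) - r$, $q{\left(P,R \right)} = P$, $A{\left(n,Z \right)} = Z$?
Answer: $\frac{114690316117}{6701630100} \approx 17.114$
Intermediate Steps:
$l{\left(r,H \right)} = - \frac{23}{25} - r + \frac{43}{H}$ ($l{\left(r,H \right)} = -3 - \left(- \frac{52}{25} + r - \frac{43}{H}\right) = -3 + \left(\frac{52}{25} - r + \frac{43}{H}\right) = - \frac{23}{25} - r + \frac{43}{H}$)
$E = \frac{128785907}{24369564}$ ($E = \left(-3079\right) \frac{1}{17382} + 15315 \cdot \frac{1}{2804} = - \frac{3079}{17382} + \frac{15315}{2804} = \frac{128785907}{24369564} \approx 5.2847$)
$E - l{\left(7 \left(A{\left(5,-4 \right)} + 5\right),q{\left(-11,7 \right)} \right)} = \frac{128785907}{24369564} - \left(- \frac{23}{25} - 7 \left(-4 + 5\right) + \frac{43}{-11}\right) = \frac{128785907}{24369564} - \left(- \frac{23}{25} - 7 \cdot 1 + 43 \left(- \frac{1}{11}\right)\right) = \frac{128785907}{24369564} - \left(- \frac{23}{25} - 7 - \frac{43}{11}\right) = \frac{128785907}{24369564} - - \frac{3253}{275} = \frac{128785907}{24369564} + \frac{3253}{275} = \frac{114690316117}{6701630100}$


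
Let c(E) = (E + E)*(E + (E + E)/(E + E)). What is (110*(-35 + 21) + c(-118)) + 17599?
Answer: 43671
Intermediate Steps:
c(E) = 2*E*(1 + E) (c(E) = (2*E)*(E + (2*E)/((2*E))) = (2*E)*(E + (2*E)*(1/(2*E))) = (2*E)*(E + 1) = (2*E)*(1 + E) = 2*E*(1 + E))
(110*(-35 + 21) + c(-118)) + 17599 = (110*(-35 + 21) + 2*(-118)*(1 - 118)) + 17599 = (110*(-14) + 2*(-118)*(-117)) + 17599 = (-1540 + 27612) + 17599 = 26072 + 17599 = 43671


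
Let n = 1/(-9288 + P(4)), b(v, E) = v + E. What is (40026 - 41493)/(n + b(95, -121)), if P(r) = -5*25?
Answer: 13808871/244739 ≈ 56.423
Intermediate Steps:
P(r) = -125
b(v, E) = E + v
n = -1/9413 (n = 1/(-9288 - 125) = 1/(-9413) = -1/9413 ≈ -0.00010624)
(40026 - 41493)/(n + b(95, -121)) = (40026 - 41493)/(-1/9413 + (-121 + 95)) = -1467/(-1/9413 - 26) = -1467/(-244739/9413) = -1467*(-9413/244739) = 13808871/244739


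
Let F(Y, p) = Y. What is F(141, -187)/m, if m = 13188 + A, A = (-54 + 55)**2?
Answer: 141/13189 ≈ 0.010691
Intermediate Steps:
A = 1 (A = 1**2 = 1)
m = 13189 (m = 13188 + 1 = 13189)
F(141, -187)/m = 141/13189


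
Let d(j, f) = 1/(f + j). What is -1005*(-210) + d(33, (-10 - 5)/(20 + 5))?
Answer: 34190105/162 ≈ 2.1105e+5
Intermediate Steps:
-1005*(-210) + d(33, (-10 - 5)/(20 + 5)) = -1005*(-210) + 1/((-10 - 5)/(20 + 5) + 33) = 211050 + 1/(-15/25 + 33) = 211050 + 1/(-15*1/25 + 33) = 211050 + 1/(-⅗ + 33) = 211050 + 1/(162/5) = 211050 + 5/162 = 34190105/162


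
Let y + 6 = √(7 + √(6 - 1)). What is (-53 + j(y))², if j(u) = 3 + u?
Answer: (56 - √(7 + √5))² ≈ 2804.9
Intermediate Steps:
y = -6 + √(7 + √5) (y = -6 + √(7 + √(6 - 1)) = -6 + √(7 + √5) ≈ -2.9609)
(-53 + j(y))² = (-53 + (3 + (-6 + √(7 + √5))))² = (-53 + (-3 + √(7 + √5)))² = (-56 + √(7 + √5))²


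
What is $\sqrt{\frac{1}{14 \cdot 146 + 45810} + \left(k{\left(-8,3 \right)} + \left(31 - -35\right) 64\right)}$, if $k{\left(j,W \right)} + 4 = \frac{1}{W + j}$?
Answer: $\frac{\sqrt{241584112007770}}{239270} \approx 64.96$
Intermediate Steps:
$k{\left(j,W \right)} = -4 + \frac{1}{W + j}$
$\sqrt{\frac{1}{14 \cdot 146 + 45810} + \left(k{\left(-8,3 \right)} + \left(31 - -35\right) 64\right)} = \sqrt{\frac{1}{14 \cdot 146 + 45810} + \left(\frac{1 - 12 - -32}{3 - 8} + \left(31 - -35\right) 64\right)} = \sqrt{\frac{1}{2044 + 45810} + \left(\frac{1 - 12 + 32}{-5} + \left(31 + 35\right) 64\right)} = \sqrt{\frac{1}{47854} + \left(\left(- \frac{1}{5}\right) 21 + 66 \cdot 64\right)} = \sqrt{\frac{1}{47854} + \left(- \frac{21}{5} + 4224\right)} = \sqrt{\frac{1}{47854} + \frac{21099}{5}} = \sqrt{\frac{1009671551}{239270}} = \frac{\sqrt{241584112007770}}{239270}$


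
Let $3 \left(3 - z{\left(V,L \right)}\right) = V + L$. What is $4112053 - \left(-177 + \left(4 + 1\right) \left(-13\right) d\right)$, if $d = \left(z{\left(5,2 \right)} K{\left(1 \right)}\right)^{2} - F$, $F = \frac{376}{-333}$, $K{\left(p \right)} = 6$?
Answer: $\frac{1369743350}{333} \approx 4.1133 \cdot 10^{6}$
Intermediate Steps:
$F = - \frac{376}{333}$ ($F = 376 \left(- \frac{1}{333}\right) = - \frac{376}{333} \approx -1.1291$)
$z{\left(V,L \right)} = 3 - \frac{L}{3} - \frac{V}{3}$ ($z{\left(V,L \right)} = 3 - \frac{V + L}{3} = 3 - \frac{L + V}{3} = 3 - \left(\frac{L}{3} + \frac{V}{3}\right) = 3 - \frac{L}{3} - \frac{V}{3}$)
$d = \frac{5704}{333}$ ($d = \left(\left(3 - \frac{2}{3} - \frac{5}{3}\right) 6\right)^{2} - - \frac{376}{333} = \left(\left(3 - \frac{2}{3} - \frac{5}{3}\right) 6\right)^{2} + \frac{376}{333} = \left(\frac{2}{3} \cdot 6\right)^{2} + \frac{376}{333} = 4^{2} + \frac{376}{333} = 16 + \frac{376}{333} = \frac{5704}{333} \approx 17.129$)
$4112053 - \left(-177 + \left(4 + 1\right) \left(-13\right) d\right) = 4112053 - \left(-177 + \left(4 + 1\right) \left(-13\right) \frac{5704}{333}\right) = 4112053 - \left(-177 + 5 \left(-13\right) \frac{5704}{333}\right) = 4112053 - \left(-177 - \frac{370760}{333}\right) = 4112053 - - \frac{429701}{333} = 4112053 + \frac{429701}{333} = \frac{1369743350}{333}$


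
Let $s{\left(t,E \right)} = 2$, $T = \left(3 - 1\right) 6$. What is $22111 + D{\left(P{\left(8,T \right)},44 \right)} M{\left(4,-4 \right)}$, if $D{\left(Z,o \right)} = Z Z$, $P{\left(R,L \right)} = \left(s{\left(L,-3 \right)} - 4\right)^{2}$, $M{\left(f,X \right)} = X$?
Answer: $22047$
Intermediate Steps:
$T = 12$ ($T = 2 \cdot 6 = 12$)
$P{\left(R,L \right)} = 4$ ($P{\left(R,L \right)} = \left(2 - 4\right)^{2} = \left(-2\right)^{2} = 4$)
$D{\left(Z,o \right)} = Z^{2}$
$22111 + D{\left(P{\left(8,T \right)},44 \right)} M{\left(4,-4 \right)} = 22111 + 4^{2} \left(-4\right) = 22111 + 16 \left(-4\right) = 22111 - 64 = 22047$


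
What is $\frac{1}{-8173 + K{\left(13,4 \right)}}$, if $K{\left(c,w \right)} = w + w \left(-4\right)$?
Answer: $- \frac{1}{8185} \approx -0.00012217$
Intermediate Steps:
$K{\left(c,w \right)} = - 3 w$ ($K{\left(c,w \right)} = w - 4 w = - 3 w$)
$\frac{1}{-8173 + K{\left(13,4 \right)}} = \frac{1}{-8173 - 12} = \frac{1}{-8185} = - \frac{1}{8185}$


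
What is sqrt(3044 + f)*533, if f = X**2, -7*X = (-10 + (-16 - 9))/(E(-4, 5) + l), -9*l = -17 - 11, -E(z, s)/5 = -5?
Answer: 533*sqrt(194845421)/253 ≈ 29407.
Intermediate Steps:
E(z, s) = 25 (E(z, s) = -5*(-5) = 25)
l = 28/9 (l = -(-17 - 11)/9 = -1/9*(-28) = 28/9 ≈ 3.1111)
X = 45/253 (X = -(-10 + (-16 - 9))/(7*(25 + 28/9)) = -(-10 - 25)/(7*253/9) = -(-5)*9/253 = -1/7*(-315/253) = 45/253 ≈ 0.17787)
f = 2025/64009 (f = (45/253)**2 = 2025/64009 ≈ 0.031636)
sqrt(3044 + f)*533 = sqrt(3044 + 2025/64009)*533 = sqrt(194845421/64009)*533 = (sqrt(194845421)/253)*533 = 533*sqrt(194845421)/253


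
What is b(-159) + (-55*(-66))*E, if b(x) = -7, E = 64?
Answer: 232313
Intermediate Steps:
b(-159) + (-55*(-66))*E = -7 - 55*(-66)*64 = -7 + 3630*64 = -7 + 232320 = 232313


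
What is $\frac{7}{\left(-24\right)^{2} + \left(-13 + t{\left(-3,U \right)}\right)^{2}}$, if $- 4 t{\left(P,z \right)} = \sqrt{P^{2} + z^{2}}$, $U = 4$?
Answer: $\frac{112}{12465} \approx 0.0089852$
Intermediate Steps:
$t{\left(P,z \right)} = - \frac{\sqrt{P^{2} + z^{2}}}{4}$
$\frac{7}{\left(-24\right)^{2} + \left(-13 + t{\left(-3,U \right)}\right)^{2}} = \frac{7}{\left(-24\right)^{2} + \left(-13 - \frac{\sqrt{\left(-3\right)^{2} + 4^{2}}}{4}\right)^{2}} = \frac{7}{576 + \left(-13 - \frac{\sqrt{9 + 16}}{4}\right)^{2}} = \frac{7}{576 + \left(-13 - \frac{\sqrt{25}}{4}\right)^{2}} = \frac{7}{576 + \left(-13 - \frac{5}{4}\right)^{2}} = \frac{7}{576 + \left(- \frac{57}{4}\right)^{2}} = \frac{7}{576 + \frac{3249}{16}} = \frac{7}{\frac{12465}{16}} = 7 \cdot \frac{16}{12465} = \frac{112}{12465}$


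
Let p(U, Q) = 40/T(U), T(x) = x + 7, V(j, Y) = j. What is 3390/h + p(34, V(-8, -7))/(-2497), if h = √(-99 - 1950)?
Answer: -40/102377 - 1130*I*√2049/683 ≈ -0.00039071 - 74.891*I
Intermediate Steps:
h = I*√2049 (h = √(-2049) = I*√2049 ≈ 45.266*I)
T(x) = 7 + x
p(U, Q) = 40/(7 + U)
3390/h + p(34, V(-8, -7))/(-2497) = 3390/((I*√2049)) + (40/(7 + 34))/(-2497) = 3390*(-I*√2049/2049) + (40/41)*(-1/2497) = -1130*I*√2049/683 + (40*(1/41))*(-1/2497) = -1130*I*√2049/683 + (40/41)*(-1/2497) = -1130*I*√2049/683 - 40/102377 = -40/102377 - 1130*I*√2049/683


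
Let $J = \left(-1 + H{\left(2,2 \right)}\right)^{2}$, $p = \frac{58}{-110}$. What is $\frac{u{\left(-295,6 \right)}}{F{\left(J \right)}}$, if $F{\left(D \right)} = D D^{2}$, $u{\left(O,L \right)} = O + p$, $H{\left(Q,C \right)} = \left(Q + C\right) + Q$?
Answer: $- \frac{16254}{859375} \approx -0.018914$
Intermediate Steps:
$p = - \frac{29}{55}$ ($p = 58 \left(- \frac{1}{110}\right) = - \frac{29}{55} \approx -0.52727$)
$H{\left(Q,C \right)} = C + 2 Q$ ($H{\left(Q,C \right)} = \left(C + Q\right) + Q = C + 2 Q$)
$u{\left(O,L \right)} = - \frac{29}{55} + O$ ($u{\left(O,L \right)} = O - \frac{29}{55} = - \frac{29}{55} + O$)
$J = 25$ ($J = \left(-1 + \left(2 + 2 \cdot 2\right)\right)^{2} = \left(-1 + \left(2 + 4\right)\right)^{2} = \left(-1 + 6\right)^{2} = 5^{2} = 25$)
$F{\left(D \right)} = D^{3}$
$\frac{u{\left(-295,6 \right)}}{F{\left(J \right)}} = \frac{- \frac{29}{55} - 295}{25^{3}} = - \frac{16254}{55 \cdot 15625} = \left(- \frac{16254}{55}\right) \frac{1}{15625} = - \frac{16254}{859375}$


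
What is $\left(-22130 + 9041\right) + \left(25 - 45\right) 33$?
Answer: $-13749$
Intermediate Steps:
$\left(-22130 + 9041\right) + \left(25 - 45\right) 33 = -13089 - 660 = -13749$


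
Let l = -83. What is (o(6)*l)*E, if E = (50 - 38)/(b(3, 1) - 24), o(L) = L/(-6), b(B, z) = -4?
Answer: -249/7 ≈ -35.571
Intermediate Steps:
o(L) = -L/6 (o(L) = L*(-1/6) = -L/6)
E = -3/7 (E = (50 - 38)/(-4 - 24) = 12/(-28) = 12*(-1/28) = -3/7 ≈ -0.42857)
(o(6)*l)*E = (-1/6*6*(-83))*(-3/7) = -1*(-83)*(-3/7) = 83*(-3/7) = -249/7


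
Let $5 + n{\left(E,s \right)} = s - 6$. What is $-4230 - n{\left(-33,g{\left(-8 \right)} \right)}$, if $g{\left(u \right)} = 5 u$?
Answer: $-4179$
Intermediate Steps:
$n{\left(E,s \right)} = -11 + s$ ($n{\left(E,s \right)} = -5 + \left(s - 6\right) = -5 + \left(-6 + s\right) = -11 + s$)
$-4230 - n{\left(-33,g{\left(-8 \right)} \right)} = -4230 - \left(-11 + 5 \left(-8\right)\right) = -4230 - \left(-11 - 40\right) = -4230 - -51 = -4230 + 51 = -4179$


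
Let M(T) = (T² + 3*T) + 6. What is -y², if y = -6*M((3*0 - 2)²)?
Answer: -41616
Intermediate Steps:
M(T) = 6 + T² + 3*T
y = -204 (y = -6*(6 + ((3*0 - 2)²)² + 3*(3*0 - 2)²) = -6*(6 + ((0 - 2)²)² + 3*(0 - 2)²) = -6*(6 + ((-2)²)² + 3*(-2)²) = -6*(6 + 4² + 3*4) = -6*(6 + 16 + 12) = -6*34 = -204)
-y² = -1*(-204)² = -1*41616 = -41616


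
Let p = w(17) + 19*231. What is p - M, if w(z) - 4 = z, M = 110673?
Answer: -106263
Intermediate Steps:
w(z) = 4 + z
p = 4410 (p = (4 + 17) + 19*231 = 21 + 4389 = 4410)
p - M = 4410 - 1*110673 = 4410 - 110673 = -106263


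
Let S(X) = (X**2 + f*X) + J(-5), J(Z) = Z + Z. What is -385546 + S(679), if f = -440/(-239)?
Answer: 18339675/239 ≈ 76735.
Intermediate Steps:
J(Z) = 2*Z
f = 440/239 (f = -440*(-1/239) = 440/239 ≈ 1.8410)
S(X) = -10 + X**2 + 440*X/239 (S(X) = (X**2 + 440*X/239) + 2*(-5) = (X**2 + 440*X/239) - 10 = -10 + X**2 + 440*X/239)
-385546 + S(679) = -385546 + (-10 + 679**2 + (440/239)*679) = -385546 + (-10 + 461041 + 298760/239) = -385546 + 110485169/239 = 18339675/239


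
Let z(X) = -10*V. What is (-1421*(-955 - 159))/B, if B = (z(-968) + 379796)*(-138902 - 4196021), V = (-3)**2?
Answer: -791497/822998136319 ≈ -9.6172e-7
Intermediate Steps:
V = 9
z(X) = -90 (z(X) = -10*9 = -90)
B = -1645996272638 (B = (-90 + 379796)*(-138902 - 4196021) = 379706*(-4334923) = -1645996272638)
(-1421*(-955 - 159))/B = -1421*(-955 - 159)/(-1645996272638) = -1421*(-1114)*(-1/1645996272638) = 1582994*(-1/1645996272638) = -791497/822998136319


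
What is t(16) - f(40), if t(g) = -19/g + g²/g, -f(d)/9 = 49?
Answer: 7293/16 ≈ 455.81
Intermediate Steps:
f(d) = -441 (f(d) = -9*49 = -441)
t(g) = g - 19/g (t(g) = -19/g + g = g - 19/g)
t(16) - f(40) = (16 - 19/16) - 1*(-441) = (16 - 19*1/16) + 441 = (16 - 19/16) + 441 = 237/16 + 441 = 7293/16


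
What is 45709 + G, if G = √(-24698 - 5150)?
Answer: 45709 + 2*I*√7462 ≈ 45709.0 + 172.77*I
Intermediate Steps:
G = 2*I*√7462 (G = √(-29848) = 2*I*√7462 ≈ 172.77*I)
45709 + G = 45709 + 2*I*√7462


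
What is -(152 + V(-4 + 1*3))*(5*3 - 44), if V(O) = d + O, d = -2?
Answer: 4321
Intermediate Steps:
V(O) = -2 + O
-(152 + V(-4 + 1*3))*(5*3 - 44) = -(152 + (-2 + (-4 + 1*3)))*(5*3 - 44) = -(152 + (-2 + (-4 + 3)))*(15 - 44) = -(152 + (-2 - 1))*(-29) = -(152 - 3)*(-29) = -149*(-29) = -1*(-4321) = 4321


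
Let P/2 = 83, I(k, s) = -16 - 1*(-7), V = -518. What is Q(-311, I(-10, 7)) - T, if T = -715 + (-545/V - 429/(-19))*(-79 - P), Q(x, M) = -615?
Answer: 8280795/1406 ≈ 5889.6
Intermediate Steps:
I(k, s) = -9 (I(k, s) = -16 + 7 = -9)
P = 166 (P = 2*83 = 166)
T = -9145485/1406 (T = -715 + (-545/(-518) - 429/(-19))*(-79 - 1*166) = -715 + (-545*(-1/518) - 429*(-1/19))*(-79 - 166) = -715 + (545/518 + 429/19)*(-245) = -715 + (232577/9842)*(-245) = -715 - 8140195/1406 = -9145485/1406 ≈ -6504.6)
Q(-311, I(-10, 7)) - T = -615 - 1*(-9145485/1406) = -615 + 9145485/1406 = 8280795/1406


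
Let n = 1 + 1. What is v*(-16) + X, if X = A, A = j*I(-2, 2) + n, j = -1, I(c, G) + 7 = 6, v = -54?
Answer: 867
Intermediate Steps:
I(c, G) = -1 (I(c, G) = -7 + 6 = -1)
n = 2
A = 3 (A = -1*(-1) + 2 = 1 + 2 = 3)
X = 3
v*(-16) + X = -54*(-16) + 3 = 864 + 3 = 867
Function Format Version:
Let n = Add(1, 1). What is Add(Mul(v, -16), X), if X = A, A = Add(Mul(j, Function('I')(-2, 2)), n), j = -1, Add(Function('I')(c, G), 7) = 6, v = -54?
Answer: 867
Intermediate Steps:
Function('I')(c, G) = -1 (Function('I')(c, G) = Add(-7, 6) = -1)
n = 2
A = 3 (A = Add(Mul(-1, -1), 2) = Add(1, 2) = 3)
X = 3
Add(Mul(v, -16), X) = Add(Mul(-54, -16), 3) = Add(864, 3) = 867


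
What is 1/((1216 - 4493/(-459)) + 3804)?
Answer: 459/2308673 ≈ 0.00019882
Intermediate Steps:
1/((1216 - 4493/(-459)) + 3804) = 1/((1216 - 4493*(-1)/459) + 3804) = 1/((1216 - 1*(-4493/459)) + 3804) = 1/((1216 + 4493/459) + 3804) = 1/(562637/459 + 3804) = 1/(2308673/459) = 459/2308673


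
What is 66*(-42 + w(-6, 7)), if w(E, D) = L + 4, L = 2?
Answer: -2376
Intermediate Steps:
w(E, D) = 6 (w(E, D) = 2 + 4 = 6)
66*(-42 + w(-6, 7)) = 66*(-42 + 6) = 66*(-36) = -2376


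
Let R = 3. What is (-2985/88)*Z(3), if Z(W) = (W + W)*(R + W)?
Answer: -26865/22 ≈ -1221.1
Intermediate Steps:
Z(W) = 2*W*(3 + W) (Z(W) = (W + W)*(3 + W) = (2*W)*(3 + W) = 2*W*(3 + W))
(-2985/88)*Z(3) = (-2985/88)*(2*3*(3 + 3)) = (-2985*1/88)*(2*3*6) = -2985/88*36 = -26865/22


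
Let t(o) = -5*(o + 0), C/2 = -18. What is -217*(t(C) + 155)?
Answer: -72695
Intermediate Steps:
C = -36 (C = 2*(-18) = -36)
t(o) = -5*o
-217*(t(C) + 155) = -217*(-5*(-36) + 155) = -217*(180 + 155) = -217*335 = -72695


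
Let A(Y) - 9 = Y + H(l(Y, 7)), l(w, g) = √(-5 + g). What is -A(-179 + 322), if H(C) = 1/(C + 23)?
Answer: -80127/527 + √2/527 ≈ -152.04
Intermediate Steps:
H(C) = 1/(23 + C)
A(Y) = 9 + Y + 1/(23 + √2) (A(Y) = 9 + (Y + 1/(23 + √(-5 + 7))) = 9 + (Y + 1/(23 + √2)) = 9 + Y + 1/(23 + √2))
-A(-179 + 322) = -(4766/527 + (-179 + 322) - √2/527) = -(4766/527 + 143 - √2/527) = -(80127/527 - √2/527) = -80127/527 + √2/527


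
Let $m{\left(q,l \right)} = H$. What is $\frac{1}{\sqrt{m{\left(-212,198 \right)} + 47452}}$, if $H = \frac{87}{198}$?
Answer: $\frac{\sqrt{206702826}}{3131861} \approx 0.0045906$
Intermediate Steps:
$H = \frac{29}{66}$ ($H = 87 \cdot \frac{1}{198} = \frac{29}{66} \approx 0.43939$)
$m{\left(q,l \right)} = \frac{29}{66}$
$\frac{1}{\sqrt{m{\left(-212,198 \right)} + 47452}} = \frac{1}{\sqrt{\frac{29}{66} + 47452}} = \frac{1}{\sqrt{\frac{3131861}{66}}} = \frac{1}{\frac{1}{66} \sqrt{206702826}} = \frac{\sqrt{206702826}}{3131861}$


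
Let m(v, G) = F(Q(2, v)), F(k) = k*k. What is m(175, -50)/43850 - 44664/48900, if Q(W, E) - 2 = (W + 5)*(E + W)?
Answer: 48900963/1429510 ≈ 34.208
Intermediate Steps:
Q(W, E) = 2 + (5 + W)*(E + W) (Q(W, E) = 2 + (W + 5)*(E + W) = 2 + (5 + W)*(E + W))
F(k) = k**2
m(v, G) = (16 + 7*v)**2 (m(v, G) = (2 + 2**2 + 5*v + 5*2 + v*2)**2 = (2 + 4 + 5*v + 10 + 2*v)**2 = (16 + 7*v)**2)
m(175, -50)/43850 - 44664/48900 = (16 + 7*175)**2/43850 - 44664/48900 = (16 + 1225)**2*(1/43850) - 44664*1/48900 = 1241**2*(1/43850) - 3722/4075 = 1540081*(1/43850) - 3722/4075 = 1540081/43850 - 3722/4075 = 48900963/1429510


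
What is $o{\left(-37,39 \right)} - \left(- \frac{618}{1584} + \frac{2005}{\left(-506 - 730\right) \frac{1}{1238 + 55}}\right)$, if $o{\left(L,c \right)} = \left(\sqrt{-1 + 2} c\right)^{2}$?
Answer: $\frac{98403871}{27192} \approx 3618.9$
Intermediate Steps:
$o{\left(L,c \right)} = c^{2}$ ($o{\left(L,c \right)} = \left(\sqrt{1} c\right)^{2} = \left(1 c\right)^{2} = c^{2}$)
$o{\left(-37,39 \right)} - \left(- \frac{618}{1584} + \frac{2005}{\left(-506 - 730\right) \frac{1}{1238 + 55}}\right) = 39^{2} - \left(- \frac{618}{1584} + \frac{2005}{\left(-506 - 730\right) \frac{1}{1238 + 55}}\right) = 1521 - \left(\left(-618\right) \frac{1}{1584} + \frac{2005}{\left(-1236\right) \frac{1}{1293}}\right) = 1521 - \left(- \frac{103}{264} + \frac{2005}{\left(-1236\right) \frac{1}{1293}}\right) = 1521 - \left(- \frac{103}{264} + \frac{2005}{- \frac{412}{431}}\right) = 1521 - \left(- \frac{103}{264} + 2005 \left(- \frac{431}{412}\right)\right) = 1521 - \left(- \frac{103}{264} - \frac{864155}{412}\right) = 1521 - - \frac{57044839}{27192} = 1521 + \frac{57044839}{27192} = \frac{98403871}{27192}$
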